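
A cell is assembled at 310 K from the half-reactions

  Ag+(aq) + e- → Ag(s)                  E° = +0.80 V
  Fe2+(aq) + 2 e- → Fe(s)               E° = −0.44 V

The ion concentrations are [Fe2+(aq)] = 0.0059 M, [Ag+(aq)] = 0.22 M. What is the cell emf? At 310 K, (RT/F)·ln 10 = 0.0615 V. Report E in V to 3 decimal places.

+1.268 V

Since E°(Ag⁺/Ag) > E°(Fe²⁺/Fe), Ag⁺/Ag serves as the cathode.
E°cell = E°cat − E°an = +0.80 − (−0.44) = +1.24 V; n = 2.
Balancing gives 2 Ag+(aq) + Fe(s) → 2 Ag(s) + Fe2+(aq); hence Q = [Fe2+(aq)] / [Ag+(aq)]^2 = 0.122 (log Q = −0.914).
By the Nernst equation, E = +1.24 − (0.0615/2)·(−0.914) = +1.268 V.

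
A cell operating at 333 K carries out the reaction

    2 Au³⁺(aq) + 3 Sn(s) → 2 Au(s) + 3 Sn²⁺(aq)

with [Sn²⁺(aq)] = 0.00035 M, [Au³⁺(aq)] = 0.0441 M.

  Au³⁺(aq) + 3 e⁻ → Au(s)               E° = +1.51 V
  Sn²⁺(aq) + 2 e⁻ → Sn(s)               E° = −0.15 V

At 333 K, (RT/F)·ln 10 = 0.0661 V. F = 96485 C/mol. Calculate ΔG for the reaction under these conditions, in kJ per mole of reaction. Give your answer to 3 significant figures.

−1010 kJ/mol

With Au³⁺/Au reduced at the cathode, E°cell = +1.51 − (−0.15) = +1.66 V and n = 6.
Here Q = [Sn²⁺(aq)]^3 / [Au³⁺(aq)]^2 = 2.2×10^−8 (log Q = −7.657), giving E = +1.66 − (0.0661/6)·(−7.657) = +1.7444 V.
Finally ΔG = −nFE = −(6)(96485 C/mol)(+1.7444 V) = −1010 kJ/mol.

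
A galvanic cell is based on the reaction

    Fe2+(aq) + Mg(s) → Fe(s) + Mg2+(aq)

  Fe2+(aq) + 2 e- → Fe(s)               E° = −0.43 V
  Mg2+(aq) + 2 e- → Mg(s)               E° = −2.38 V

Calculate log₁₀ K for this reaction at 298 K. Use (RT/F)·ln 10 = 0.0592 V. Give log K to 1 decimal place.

log K = 65.9

The Fe²⁺/Fe couple is reduced (cathode); E°cell = −0.43 − (−2.38) = +1.95 V with n = 2.
At equilibrium E = 0, so log K = nE°cell / 0.0592 = (2)(+1.95) / 0.0592 = 65.9.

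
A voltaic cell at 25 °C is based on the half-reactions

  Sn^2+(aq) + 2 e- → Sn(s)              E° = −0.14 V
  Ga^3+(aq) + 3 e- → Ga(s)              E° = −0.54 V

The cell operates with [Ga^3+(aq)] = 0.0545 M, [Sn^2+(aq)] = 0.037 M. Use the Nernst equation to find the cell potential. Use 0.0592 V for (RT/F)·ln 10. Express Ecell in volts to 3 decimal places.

+0.383 V

Since E°(Sn²⁺/Sn) > E°(Ga³⁺/Ga), Sn²⁺/Sn serves as the cathode.
E°cell = −0.14 − (−0.54) = +0.40 V, with n = 6 electrons transferred.
Balancing gives 3 Sn^2+(aq) + 2 Ga(s) → 3 Sn(s) + 2 Ga^3+(aq); hence Q = [Ga^3+(aq)]^2 / [Sn^2+(aq)]^3 = 58.6 (log Q = 1.768).
Applying E = E° − (RT ln10/nF)·log Q gives +0.40 − (0.0592/6)(1.768) = +0.383 V.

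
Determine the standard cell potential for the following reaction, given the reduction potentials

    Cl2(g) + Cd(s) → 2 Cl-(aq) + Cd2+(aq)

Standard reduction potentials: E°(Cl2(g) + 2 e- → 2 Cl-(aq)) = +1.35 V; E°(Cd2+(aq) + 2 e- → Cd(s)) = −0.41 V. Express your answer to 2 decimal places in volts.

+1.76 V

Cl2(g) gains electrons, so the Cl₂/Cl⁻ couple is the cathode; the Cd²⁺/Cd couple is the anode.
E°cell = E°(cathode) − E°(anode) = +1.35 − (−0.41) = +1.76 V.
The positive value indicates the reaction is spontaneous as written.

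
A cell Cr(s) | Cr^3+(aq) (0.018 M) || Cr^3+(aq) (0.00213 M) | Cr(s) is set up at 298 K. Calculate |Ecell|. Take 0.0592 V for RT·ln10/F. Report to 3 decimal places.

0.018 V

For a concentration cell E°cell = 0, since both electrodes use the same couple.
The compartment with the higher Cr^3+(aq) concentration (0.018 M) acts as the cathode; ions are reduced there and produced at the dilute (0.00213 M) anode.
With n = 3, Ecell = −(0.0592/3)·log([dilute]/[conc]) = −(0.0592/3)·log(0.00213/0.018) = +0.018 V.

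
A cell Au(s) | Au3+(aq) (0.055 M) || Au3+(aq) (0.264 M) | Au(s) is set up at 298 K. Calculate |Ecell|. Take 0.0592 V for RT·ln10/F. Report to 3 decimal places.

0.013 V

For a concentration cell E°cell = 0, since both electrodes use the same couple.
The compartment with the higher Au3+(aq) concentration (0.264 M) acts as the cathode; ions are reduced there and produced at the dilute (0.055 M) anode.
With n = 3, Ecell = −(0.0592/3)·log([dilute]/[conc]) = −(0.0592/3)·log(0.055/0.264) = +0.013 V.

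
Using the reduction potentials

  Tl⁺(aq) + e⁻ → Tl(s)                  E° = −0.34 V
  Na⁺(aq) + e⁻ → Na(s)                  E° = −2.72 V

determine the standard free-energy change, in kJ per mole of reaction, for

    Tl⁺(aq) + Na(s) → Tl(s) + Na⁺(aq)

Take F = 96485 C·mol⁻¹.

In the reaction as written Tl⁺(aq) is reduced, so the Tl⁺/Tl couple is the cathode and Na⁺/Na is the anode.
E°cell = −0.34 − (−2.72) = +2.38 V; balancing electrons gives n = 1.
ΔG° = −nFE°cell = −(1)(96485)(+2.38) J/mol = −230 kJ/mol.

−230 kJ/mol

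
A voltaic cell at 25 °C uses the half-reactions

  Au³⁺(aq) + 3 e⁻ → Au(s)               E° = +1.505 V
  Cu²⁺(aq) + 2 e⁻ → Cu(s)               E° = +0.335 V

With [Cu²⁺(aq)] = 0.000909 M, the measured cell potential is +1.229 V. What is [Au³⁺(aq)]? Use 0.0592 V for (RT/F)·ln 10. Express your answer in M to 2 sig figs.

0.027 M

The Au³⁺/Au couple has the larger reduction potential, so it is the cathode: E°cell = +1.505 − (+0.335) = +1.170 V and n = 6.
From the Nernst equation, log Q = n(E° − E)/0.0592 = 6·(+1.170 − (+1.229))/0.0592 = −5.980.
Balancing electrons gives 2 Au³⁺(aq) + 3 Cu(s) → 2 Au(s) + 3 Cu²⁺(aq); thus Q = [Cu²⁺(aq)]^3 / [Au³⁺(aq)]^2.
Solving for the unknown gives log [Au³⁺(aq)] = −1.572, so [Au³⁺(aq)] ≈ 0.027 M.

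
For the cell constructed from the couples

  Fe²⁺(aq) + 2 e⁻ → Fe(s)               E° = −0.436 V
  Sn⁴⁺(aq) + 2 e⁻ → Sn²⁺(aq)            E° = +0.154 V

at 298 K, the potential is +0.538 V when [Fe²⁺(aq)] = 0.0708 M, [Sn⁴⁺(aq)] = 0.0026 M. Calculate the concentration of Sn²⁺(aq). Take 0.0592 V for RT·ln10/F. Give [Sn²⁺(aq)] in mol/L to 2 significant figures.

Sn⁴⁺/Sn²⁺ is the cathode (higher E°); E°cell = +0.154 − (−0.436) = +0.590 V with n = 2.
From the Nernst equation, log Q = n(E° − E)/0.0592 = 2·(+0.590 − (+0.538))/0.0592 = 1.757.
Balancing electrons gives Sn⁴⁺(aq) + Fe(s) → Sn²⁺(aq) + Fe²⁺(aq); thus Q = ([Sn²⁺(aq)]·[Fe²⁺(aq)]) / [Sn⁴⁺(aq)].
Isolating [Sn²⁺(aq)] in Q = 10^{1.757} yields log [Sn²⁺(aq)] = 0.322, i.e. 2.1 M.

2.1 M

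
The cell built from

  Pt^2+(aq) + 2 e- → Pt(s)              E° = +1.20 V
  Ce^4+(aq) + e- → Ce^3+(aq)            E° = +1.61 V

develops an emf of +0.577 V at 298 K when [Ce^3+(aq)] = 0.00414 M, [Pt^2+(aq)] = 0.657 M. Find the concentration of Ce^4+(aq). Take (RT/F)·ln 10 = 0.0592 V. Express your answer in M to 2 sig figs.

2.2 M

With Ce⁴⁺/Ce³⁺ at the cathode and Pt²⁺/Pt at the anode, E°cell = +1.61 − (+1.20) = +0.41 V (n = 2).
Rearranging E = E° − (0.0592/n)·log Q gives log Q = 2(+0.41 − (+0.577))/0.0592 = −5.642.
The balanced reaction is 2 Ce^4+(aq) + Pt(s) → 2 Ce^3+(aq) + Pt^2+(aq), so Q = ([Ce^3+(aq)]^2·[Pt^2+(aq)]) / [Ce^4+(aq)]^2.
Substituting the known concentrations and solving, log [Ce^4+(aq)] = 0.347 and [Ce^4+(aq)] = 2.2 M.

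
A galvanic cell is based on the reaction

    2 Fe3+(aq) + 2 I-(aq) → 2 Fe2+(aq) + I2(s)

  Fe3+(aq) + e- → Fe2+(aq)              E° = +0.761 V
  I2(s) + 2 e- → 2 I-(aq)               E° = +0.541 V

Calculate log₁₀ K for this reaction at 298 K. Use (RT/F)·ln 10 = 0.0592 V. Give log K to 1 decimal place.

log K = 7.4

The Fe³⁺/Fe²⁺ couple is reduced (cathode); E°cell = +0.761 − (+0.541) = +0.220 V with n = 2.
At equilibrium E = 0, so log K = nE°cell / 0.0592 = (2)(+0.220) / 0.0592 = 7.4.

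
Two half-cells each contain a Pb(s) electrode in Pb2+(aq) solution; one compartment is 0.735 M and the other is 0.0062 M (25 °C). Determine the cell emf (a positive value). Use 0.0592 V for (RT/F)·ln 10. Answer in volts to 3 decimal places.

0.061 V

For a concentration cell E°cell = 0, since both electrodes use the same couple.
The compartment with the higher Pb2+(aq) concentration (0.735 M) acts as the cathode; ions are reduced there and produced at the dilute (0.0062 M) anode.
With n = 2, Ecell = −(0.0592/2)·log([dilute]/[conc]) = −(0.0592/2)·log(0.0062/0.735) = +0.061 V.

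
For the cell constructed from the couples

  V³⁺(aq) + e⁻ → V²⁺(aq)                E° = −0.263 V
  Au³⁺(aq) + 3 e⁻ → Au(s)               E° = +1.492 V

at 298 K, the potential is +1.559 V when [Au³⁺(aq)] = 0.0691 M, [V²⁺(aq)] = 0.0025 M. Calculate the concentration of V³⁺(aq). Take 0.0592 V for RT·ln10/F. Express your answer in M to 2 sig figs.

2.1 M

Au³⁺/Au is the cathode (higher E°); E°cell = +1.492 − (−0.263) = +1.755 V with n = 3.
Rearranging E = E° − (0.0592/n)·log Q gives log Q = 3(+1.755 − (+1.559))/0.0592 = 9.932.
For Au³⁺(aq) + 3 V²⁺(aq) → Au(s) + 3 V³⁺(aq), the reaction quotient is Q = [V³⁺(aq)]^3 / ([Au³⁺(aq)]·[V²⁺(aq)]^3).
Solving for the unknown gives log [V³⁺(aq)] = 0.322, so [V³⁺(aq)] ≈ 2.1 M.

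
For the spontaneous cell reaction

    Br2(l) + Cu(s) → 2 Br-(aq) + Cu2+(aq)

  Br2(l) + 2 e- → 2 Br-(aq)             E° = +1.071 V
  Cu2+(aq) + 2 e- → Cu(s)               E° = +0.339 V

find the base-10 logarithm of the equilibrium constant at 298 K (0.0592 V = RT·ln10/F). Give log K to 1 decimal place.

log K = 24.7

The Br₂/Br⁻ couple is reduced (cathode); E°cell = +1.071 − (+0.339) = +0.732 V with n = 2.
At equilibrium E = 0, so log K = nE°cell / 0.0592 = (2)(+0.732) / 0.0592 = 24.7.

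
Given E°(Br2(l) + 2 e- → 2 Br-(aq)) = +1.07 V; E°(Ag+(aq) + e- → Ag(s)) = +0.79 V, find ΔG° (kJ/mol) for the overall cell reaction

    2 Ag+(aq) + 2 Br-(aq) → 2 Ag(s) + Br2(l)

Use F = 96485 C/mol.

In the reaction as written Ag+(aq) is reduced, so the Ag⁺/Ag couple is the cathode and Br₂/Br⁻ is the anode.
E°cell = +0.79 − (+1.07) = −0.28 V; balancing electrons gives n = 2.
ΔG° = −nFE°cell = −(2)(96485)(−0.28) J/mol = +54.0 kJ/mol.

+54.0 kJ/mol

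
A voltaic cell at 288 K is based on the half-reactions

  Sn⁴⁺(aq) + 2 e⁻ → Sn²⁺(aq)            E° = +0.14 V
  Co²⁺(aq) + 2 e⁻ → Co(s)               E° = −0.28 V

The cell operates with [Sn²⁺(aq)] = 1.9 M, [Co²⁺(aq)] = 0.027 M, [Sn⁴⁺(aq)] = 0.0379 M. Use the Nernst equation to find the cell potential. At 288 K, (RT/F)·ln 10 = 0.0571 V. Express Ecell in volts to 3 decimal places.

+0.416 V

Sn⁴⁺/Sn²⁺ is reduced (cathode, E° = +0.14 V) and Co²⁺/Co is oxidized (anode).
E°cell = E°cat − E°an = +0.14 − (−0.28) = +0.42 V; n = 2.
The balanced reaction is Sn⁴⁺(aq) + Co(s) → Sn²⁺(aq) + Co²⁺(aq), so Q = ([Sn²⁺(aq)]·[Co²⁺(aq)]) / [Sn⁴⁺(aq)] = 1.35 and log Q = 0.131.
E = E° − (0.0571/n)·log Q = +0.42 − (0.0571/2)(0.131) = +0.416 V.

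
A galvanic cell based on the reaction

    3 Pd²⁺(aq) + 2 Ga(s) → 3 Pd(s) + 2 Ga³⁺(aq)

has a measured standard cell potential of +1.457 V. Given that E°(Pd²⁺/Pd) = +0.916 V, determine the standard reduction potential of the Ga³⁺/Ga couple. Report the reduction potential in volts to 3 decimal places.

In the reaction as written the Pd²⁺/Pd couple is reduced (cathode) and Ga³⁺/Ga is oxidized (anode), so E°cell = E°(Pd²⁺/Pd) − E°(Ga³⁺/Ga).
E°(Ga³⁺/Ga) = E°(cathode) − E°cell = +0.916 − (+1.457) = −0.541 V.

−0.541 V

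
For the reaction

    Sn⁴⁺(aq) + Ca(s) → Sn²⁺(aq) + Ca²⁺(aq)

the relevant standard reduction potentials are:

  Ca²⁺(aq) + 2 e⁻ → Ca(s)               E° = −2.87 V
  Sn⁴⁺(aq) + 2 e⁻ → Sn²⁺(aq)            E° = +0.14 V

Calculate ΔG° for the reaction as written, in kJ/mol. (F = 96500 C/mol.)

−581 kJ/mol

In the reaction as written Sn⁴⁺(aq) is reduced, so the Sn⁴⁺/Sn²⁺ couple is the cathode and Ca²⁺/Ca is the anode.
E°cell = +0.14 − (−2.87) = +3.01 V; balancing electrons gives n = 2.
ΔG° = −nFE°cell = −(2)(96500)(+3.01) J/mol = −581 kJ/mol.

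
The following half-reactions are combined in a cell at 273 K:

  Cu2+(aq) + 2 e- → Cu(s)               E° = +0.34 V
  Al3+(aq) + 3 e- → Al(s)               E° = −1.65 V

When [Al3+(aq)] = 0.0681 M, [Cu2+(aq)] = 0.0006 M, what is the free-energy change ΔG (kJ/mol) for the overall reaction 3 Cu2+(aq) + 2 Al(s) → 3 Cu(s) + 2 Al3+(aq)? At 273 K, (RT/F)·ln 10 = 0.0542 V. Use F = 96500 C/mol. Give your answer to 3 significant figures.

−1110 kJ/mol

The standard cell potential is +0.34 − (−1.65) = +1.99 V, with n = 6 electrons in the balanced equation.
Here Q = [Al3+(aq)]^2 / [Cu2+(aq)]^3 = 2.15×10^7 (log Q = 7.332), giving E = +1.99 − (0.0542/6)·(7.332) = +1.9238 V.
ΔG = −nFE = −(6)(96500)(+1.9238) J/mol = −1110 kJ/mol.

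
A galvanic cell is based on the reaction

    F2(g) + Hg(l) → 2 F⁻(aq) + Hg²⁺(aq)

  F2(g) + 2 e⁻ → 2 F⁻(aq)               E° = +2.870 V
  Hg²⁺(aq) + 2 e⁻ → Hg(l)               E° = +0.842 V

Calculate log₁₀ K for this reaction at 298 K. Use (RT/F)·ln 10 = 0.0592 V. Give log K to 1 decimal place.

The F₂/F⁻ couple is reduced (cathode); E°cell = +2.870 − (+0.842) = +2.028 V with n = 2.
At equilibrium E = 0, so log K = nE°cell / 0.0592 = (2)(+2.028) / 0.0592 = 68.5.

log K = 68.5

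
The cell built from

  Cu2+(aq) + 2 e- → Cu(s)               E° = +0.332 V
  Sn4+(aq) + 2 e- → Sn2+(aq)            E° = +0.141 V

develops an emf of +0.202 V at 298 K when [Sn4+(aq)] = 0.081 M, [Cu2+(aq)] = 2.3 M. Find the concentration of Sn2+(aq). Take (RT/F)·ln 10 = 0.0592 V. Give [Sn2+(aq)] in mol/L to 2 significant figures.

The Cu²⁺/Cu couple has the larger reduction potential, so it is the cathode: E°cell = +0.332 − (+0.141) = +0.191 V and n = 2.
Since E = E° − (0.0592/n)·log Q, log Q = n(E° − E)/0.0592 = −0.372.
The balanced reaction is Cu2+(aq) + Sn2+(aq) → Cu(s) + Sn4+(aq), so Q = [Sn4+(aq)] / ([Cu2+(aq)]·[Sn2+(aq)]).
Solving for the unknown gives log [Sn2+(aq)] = −1.081, so [Sn2+(aq)] ≈ 0.083 M.

0.083 M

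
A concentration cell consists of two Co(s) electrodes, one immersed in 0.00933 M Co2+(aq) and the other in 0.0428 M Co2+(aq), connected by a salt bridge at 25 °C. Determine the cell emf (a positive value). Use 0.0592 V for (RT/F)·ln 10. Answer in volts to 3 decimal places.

For a concentration cell E°cell = 0, since both electrodes use the same couple.
The compartment with the higher Co2+(aq) concentration (0.0428 M) acts as the cathode; ions are reduced there and produced at the dilute (0.00933 M) anode.
With n = 2, Ecell = −(0.0592/2)·log([dilute]/[conc]) = −(0.0592/2)·log(0.00933/0.0428) = +0.020 V.

0.020 V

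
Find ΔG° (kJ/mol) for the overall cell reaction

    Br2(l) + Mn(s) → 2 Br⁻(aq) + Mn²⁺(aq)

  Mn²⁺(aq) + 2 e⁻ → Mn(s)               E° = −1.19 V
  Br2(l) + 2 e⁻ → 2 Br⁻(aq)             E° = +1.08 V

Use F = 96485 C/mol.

In the reaction as written Br2(l) is reduced, so the Br₂/Br⁻ couple is the cathode and Mn²⁺/Mn is the anode.
E°cell = +1.08 − (−1.19) = +2.27 V; balancing electrons gives n = 2.
ΔG° = −nFE°cell = −(2)(96485)(+2.27) J/mol = −438 kJ/mol.

−438 kJ/mol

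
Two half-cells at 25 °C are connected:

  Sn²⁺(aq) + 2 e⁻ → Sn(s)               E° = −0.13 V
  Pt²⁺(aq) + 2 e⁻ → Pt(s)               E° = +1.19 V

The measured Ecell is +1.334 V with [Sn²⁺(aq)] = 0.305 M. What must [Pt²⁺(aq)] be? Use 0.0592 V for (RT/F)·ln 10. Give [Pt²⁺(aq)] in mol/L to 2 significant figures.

0.91 M

With Pt²⁺/Pt at the cathode and Sn²⁺/Sn at the anode, E°cell = +1.19 − (−0.13) = +1.32 V (n = 2).
Rearranging E = E° − (0.0592/n)·log Q gives log Q = 2(+1.32 − (+1.334))/0.0592 = −0.473.
Balancing electrons gives Pt²⁺(aq) + Sn(s) → Pt(s) + Sn²⁺(aq); thus Q = [Sn²⁺(aq)] / [Pt²⁺(aq)].
Isolating [Pt²⁺(aq)] in Q = 10^{−0.473} yields log [Pt²⁺(aq)] = −0.043, i.e. 0.91 M.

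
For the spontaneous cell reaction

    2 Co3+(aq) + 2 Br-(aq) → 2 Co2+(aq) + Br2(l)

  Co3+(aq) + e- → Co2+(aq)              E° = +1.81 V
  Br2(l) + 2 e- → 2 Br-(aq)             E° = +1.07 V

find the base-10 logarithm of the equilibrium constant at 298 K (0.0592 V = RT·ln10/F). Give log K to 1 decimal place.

log K = 25.0

The Co³⁺/Co²⁺ couple is reduced (cathode); E°cell = +1.81 − (+1.07) = +0.74 V with n = 2.
At equilibrium E = 0, so log K = nE°cell / 0.0592 = (2)(+0.74) / 0.0592 = 25.0.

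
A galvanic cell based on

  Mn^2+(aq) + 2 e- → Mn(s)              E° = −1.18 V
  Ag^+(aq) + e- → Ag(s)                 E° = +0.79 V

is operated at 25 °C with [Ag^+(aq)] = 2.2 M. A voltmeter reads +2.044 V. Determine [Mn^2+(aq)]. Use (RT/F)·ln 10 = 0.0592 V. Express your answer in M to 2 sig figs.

0.015 M

The Ag⁺/Ag couple has the larger reduction potential, so it is the cathode: E°cell = +0.79 − (−1.18) = +1.97 V and n = 2.
From the Nernst equation, log Q = n(E° − E)/0.0592 = 2·(+1.97 − (+2.044))/0.0592 = −2.500.
The balanced reaction is 2 Ag^+(aq) + Mn(s) → 2 Ag(s) + Mn^2+(aq), so Q = [Mn^2+(aq)] / [Ag^+(aq)]^2.
Isolating [Mn^2+(aq)] in Q = 10^{−2.500} yields log [Mn^2+(aq)] = −1.815, i.e. 0.015 M.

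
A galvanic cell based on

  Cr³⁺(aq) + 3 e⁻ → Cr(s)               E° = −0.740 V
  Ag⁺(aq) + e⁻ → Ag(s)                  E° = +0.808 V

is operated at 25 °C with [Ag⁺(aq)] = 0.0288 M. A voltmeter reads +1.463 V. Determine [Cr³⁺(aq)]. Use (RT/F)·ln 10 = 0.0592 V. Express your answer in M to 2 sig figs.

0.48 M

The Ag⁺/Ag couple has the larger reduction potential, so it is the cathode: E°cell = +0.808 − (−0.740) = +1.548 V and n = 3.
Rearranging E = E° − (0.0592/n)·log Q gives log Q = 3(+1.548 − (+1.463))/0.0592 = 4.307.
Balancing electrons gives 3 Ag⁺(aq) + Cr(s) → 3 Ag(s) + Cr³⁺(aq); thus Q = [Cr³⁺(aq)] / [Ag⁺(aq)]^3.
Solving for the unknown gives log [Cr³⁺(aq)] = −0.315, so [Cr³⁺(aq)] ≈ 0.48 M.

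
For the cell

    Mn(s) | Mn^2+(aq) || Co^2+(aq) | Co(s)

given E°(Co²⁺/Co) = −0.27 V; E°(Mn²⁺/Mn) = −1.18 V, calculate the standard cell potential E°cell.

By convention the left-hand electrode in cell notation is the anode (oxidation) and the right-hand electrode is the cathode (reduction).
E°cell = E°(right) − E°(left) = −0.27 − (−1.18) = +0.91 V.

+0.91 V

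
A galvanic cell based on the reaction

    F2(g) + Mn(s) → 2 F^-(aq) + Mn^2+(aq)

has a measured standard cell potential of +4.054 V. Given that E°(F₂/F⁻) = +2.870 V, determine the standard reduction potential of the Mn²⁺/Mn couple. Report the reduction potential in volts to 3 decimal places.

In the reaction as written the F₂/F⁻ couple is reduced (cathode) and Mn²⁺/Mn is oxidized (anode), so E°cell = E°(F₂/F⁻) − E°(Mn²⁺/Mn).
E°(Mn²⁺/Mn) = E°(cathode) − E°cell = +2.870 − (+4.054) = −1.184 V.

−1.184 V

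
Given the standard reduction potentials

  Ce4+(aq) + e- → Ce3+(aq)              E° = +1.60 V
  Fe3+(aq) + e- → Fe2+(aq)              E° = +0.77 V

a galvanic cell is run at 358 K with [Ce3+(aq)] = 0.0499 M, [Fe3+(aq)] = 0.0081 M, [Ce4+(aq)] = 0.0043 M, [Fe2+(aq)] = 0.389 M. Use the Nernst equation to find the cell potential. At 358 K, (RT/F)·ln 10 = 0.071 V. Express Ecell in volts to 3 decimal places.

Since E°(Ce⁴⁺/Ce³⁺) > E°(Fe³⁺/Fe²⁺), Ce⁴⁺/Ce³⁺ serves as the cathode.
E°cell = +1.60 − (+0.77) = +0.83 V, with n = 1 electron transferred.
The balanced reaction is Ce4+(aq) + Fe2+(aq) → Ce3+(aq) + Fe3+(aq), so Q = ([Ce3+(aq)]·[Fe3+(aq)]) / ([Ce4+(aq)]·[Fe2+(aq)]) = 0.242 and log Q = −0.617.
E = E° − (0.071/n)·log Q = +0.83 − (0.071/1)(−0.617) = +0.874 V.

+0.874 V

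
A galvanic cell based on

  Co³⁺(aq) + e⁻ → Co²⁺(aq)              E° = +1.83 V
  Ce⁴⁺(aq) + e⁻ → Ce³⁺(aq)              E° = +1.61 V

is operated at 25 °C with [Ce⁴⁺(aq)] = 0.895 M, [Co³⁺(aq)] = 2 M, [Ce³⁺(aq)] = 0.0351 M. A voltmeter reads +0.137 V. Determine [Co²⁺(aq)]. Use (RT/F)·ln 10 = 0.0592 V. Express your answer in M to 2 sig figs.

2.0 M

With Co³⁺/Co²⁺ at the cathode and Ce⁴⁺/Ce³⁺ at the anode, E°cell = +1.83 − (+1.61) = +0.22 V (n = 1).
Since E = E° − (0.0592/n)·log Q, log Q = n(E° − E)/0.0592 = 1.402.
Balancing electrons gives Co³⁺(aq) + Ce³⁺(aq) → Co²⁺(aq) + Ce⁴⁺(aq); thus Q = ([Co²⁺(aq)]·[Ce⁴⁺(aq)]) / ([Co³⁺(aq)]·[Ce³⁺(aq)]).
Isolating [Co²⁺(aq)] in Q = 10^{1.402} yields log [Co²⁺(aq)] = 0.297, i.e. 2.0 M.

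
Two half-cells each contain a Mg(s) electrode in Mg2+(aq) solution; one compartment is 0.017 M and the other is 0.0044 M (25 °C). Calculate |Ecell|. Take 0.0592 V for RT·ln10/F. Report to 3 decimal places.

For a concentration cell E°cell = 0, since both electrodes use the same couple.
The compartment with the higher Mg2+(aq) concentration (0.017 M) acts as the cathode; ions are reduced there and produced at the dilute (0.0044 M) anode.
With n = 2, Ecell = −(0.0592/2)·log([dilute]/[conc]) = −(0.0592/2)·log(0.0044/0.017) = +0.017 V.

0.017 V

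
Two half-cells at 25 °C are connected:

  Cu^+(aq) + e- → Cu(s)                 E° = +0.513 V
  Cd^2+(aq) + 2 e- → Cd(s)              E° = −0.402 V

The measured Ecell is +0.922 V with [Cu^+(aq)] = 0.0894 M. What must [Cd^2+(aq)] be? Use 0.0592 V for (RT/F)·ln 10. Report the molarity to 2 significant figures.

The Cu⁺/Cu couple has the larger reduction potential, so it is the cathode: E°cell = +0.513 − (−0.402) = +0.915 V and n = 2.
Rearranging E = E° − (0.0592/n)·log Q gives log Q = 2(+0.915 − (+0.922))/0.0592 = −0.236.
For 2 Cu^+(aq) + Cd(s) → 2 Cu(s) + Cd^2+(aq), the reaction quotient is Q = [Cd^2+(aq)] / [Cu^+(aq)]^2.
Substituting the known concentrations and solving, log [Cd^2+(aq)] = −2.333 and [Cd^2+(aq)] = 0.0046 M.

0.0046 M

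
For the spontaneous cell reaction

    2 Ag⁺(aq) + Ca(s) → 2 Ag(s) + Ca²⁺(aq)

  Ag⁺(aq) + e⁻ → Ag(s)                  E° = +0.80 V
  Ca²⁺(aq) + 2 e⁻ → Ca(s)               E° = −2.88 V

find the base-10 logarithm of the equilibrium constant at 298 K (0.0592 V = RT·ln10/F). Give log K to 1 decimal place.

log K = 124.3

The Ag⁺/Ag couple is reduced (cathode); E°cell = +0.80 − (−2.88) = +3.68 V with n = 2.
At equilibrium E = 0, so log K = nE°cell / 0.0592 = (2)(+3.68) / 0.0592 = 124.3.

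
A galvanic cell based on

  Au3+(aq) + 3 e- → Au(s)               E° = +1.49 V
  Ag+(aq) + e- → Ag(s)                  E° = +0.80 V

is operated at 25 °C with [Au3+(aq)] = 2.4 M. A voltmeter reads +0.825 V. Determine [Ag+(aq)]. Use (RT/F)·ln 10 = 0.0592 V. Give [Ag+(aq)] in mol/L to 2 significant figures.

0.0070 M

With Au³⁺/Au at the cathode and Ag⁺/Ag at the anode, E°cell = +1.49 − (+0.80) = +0.69 V (n = 3).
From the Nernst equation, log Q = n(E° − E)/0.0592 = 3·(+0.69 − (+0.825))/0.0592 = −6.841.
The balanced reaction is Au3+(aq) + 3 Ag(s) → Au(s) + 3 Ag+(aq), so Q = [Ag+(aq)]^3 / [Au3+(aq)].
Isolating [Ag+(aq)] in Q = 10^{−6.841} yields log [Ag+(aq)] = −2.154, i.e. 0.0070 M.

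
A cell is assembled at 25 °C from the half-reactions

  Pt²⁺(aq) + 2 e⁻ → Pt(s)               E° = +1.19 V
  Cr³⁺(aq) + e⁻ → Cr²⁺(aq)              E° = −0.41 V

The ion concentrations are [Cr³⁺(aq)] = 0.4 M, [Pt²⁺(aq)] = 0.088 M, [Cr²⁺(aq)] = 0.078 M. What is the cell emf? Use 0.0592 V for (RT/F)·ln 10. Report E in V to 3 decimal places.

+1.527 V

Since E°(Pt²⁺/Pt) > E°(Cr³⁺/Cr²⁺), Pt²⁺/Pt serves as the cathode.
The standard potential is +1.19 − (−0.41) = +1.60 V and the balanced reaction transfers n = 2 electrons.
The balanced reaction is Pt²⁺(aq) + 2 Cr²⁺(aq) → Pt(s) + 2 Cr³⁺(aq), so Q = [Cr³⁺(aq)]^2 / ([Pt²⁺(aq)]·[Cr²⁺(aq)]^2) = 299 and log Q = 2.475.
E = E° − (0.0592/n)·log Q = +1.60 − (0.0592/2)(2.475) = +1.527 V.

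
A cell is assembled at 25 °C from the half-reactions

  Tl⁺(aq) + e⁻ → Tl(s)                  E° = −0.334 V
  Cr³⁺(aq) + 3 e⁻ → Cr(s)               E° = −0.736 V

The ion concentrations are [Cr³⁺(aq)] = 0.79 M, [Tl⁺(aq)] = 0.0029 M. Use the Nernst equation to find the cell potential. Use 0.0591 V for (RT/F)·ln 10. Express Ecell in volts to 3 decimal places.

+0.254 V

Tl⁺/Tl is reduced (cathode, E° = −0.334 V) and Cr³⁺/Cr is oxidized (anode).
The standard potential is −0.334 − (−0.736) = +0.402 V and the balanced reaction transfers n = 3 electrons.
Balancing gives 3 Tl⁺(aq) + Cr(s) → 3 Tl(s) + Cr³⁺(aq); hence Q = [Cr³⁺(aq)] / [Tl⁺(aq)]^3 = 3.24×10^7 (log Q = 7.510).
Applying E = E° − (RT ln10/nF)·log Q gives +0.402 − (0.0591/3)(7.510) = +0.254 V.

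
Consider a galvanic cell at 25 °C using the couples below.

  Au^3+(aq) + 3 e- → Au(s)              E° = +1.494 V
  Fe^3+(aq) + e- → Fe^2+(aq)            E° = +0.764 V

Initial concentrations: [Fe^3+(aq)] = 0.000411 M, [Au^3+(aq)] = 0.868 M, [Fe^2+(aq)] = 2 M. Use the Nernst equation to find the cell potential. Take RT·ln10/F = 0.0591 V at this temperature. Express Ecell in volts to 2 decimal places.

Since E°(Au³⁺/Au) > E°(Fe³⁺/Fe²⁺), Au³⁺/Au serves as the cathode.
The standard potential is +1.494 − (+0.764) = +0.730 V and the balanced reaction transfers n = 3 electrons.
The balanced reaction is Au^3+(aq) + 3 Fe^2+(aq) → Au(s) + 3 Fe^3+(aq), so Q = [Fe^3+(aq)]^3 / ([Au^3+(aq)]·[Fe^2+(aq)]^3) = 1×10^−11 and log Q = −11.000.
E = E° − (0.0591/n)·log Q = +0.730 − (0.0591/3)(−11.000) = +0.95 V.

+0.95 V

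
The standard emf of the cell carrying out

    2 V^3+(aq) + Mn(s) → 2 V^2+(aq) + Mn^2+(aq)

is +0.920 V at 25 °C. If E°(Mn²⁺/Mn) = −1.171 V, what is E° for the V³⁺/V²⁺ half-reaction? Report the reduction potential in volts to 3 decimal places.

In the reaction as written the V³⁺/V²⁺ couple is reduced (cathode) and Mn²⁺/Mn is oxidized (anode), so E°cell = E°(V³⁺/V²⁺) − E°(Mn²⁺/Mn).
E°(V³⁺/V²⁺) = E°cell + E°(anode) = +0.920 + (−1.171) = −0.251 V.

−0.251 V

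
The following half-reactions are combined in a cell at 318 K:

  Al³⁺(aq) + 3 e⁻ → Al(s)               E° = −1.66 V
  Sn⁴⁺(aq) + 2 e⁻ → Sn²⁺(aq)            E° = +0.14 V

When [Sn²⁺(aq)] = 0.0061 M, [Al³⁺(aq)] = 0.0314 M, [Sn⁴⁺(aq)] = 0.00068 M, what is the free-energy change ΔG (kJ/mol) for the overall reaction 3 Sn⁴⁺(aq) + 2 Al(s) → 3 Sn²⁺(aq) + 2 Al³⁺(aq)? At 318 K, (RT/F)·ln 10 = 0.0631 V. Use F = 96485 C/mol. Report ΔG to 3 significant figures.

The standard cell potential is +0.14 − (−1.66) = +1.80 V, with n = 6 electrons in the balanced equation.
The reaction quotient is ([Sn²⁺(aq)]^3·[Al³⁺(aq)]^2) / [Sn⁴⁺(aq)]^3 = 0.712; by Nernst, E = +1.80 − (0.0631/6)(−0.148) = +1.8016 V.
ΔG = −nFE = −(6)(96485)(+1.8016) J/mol = −1040 kJ/mol.

−1040 kJ/mol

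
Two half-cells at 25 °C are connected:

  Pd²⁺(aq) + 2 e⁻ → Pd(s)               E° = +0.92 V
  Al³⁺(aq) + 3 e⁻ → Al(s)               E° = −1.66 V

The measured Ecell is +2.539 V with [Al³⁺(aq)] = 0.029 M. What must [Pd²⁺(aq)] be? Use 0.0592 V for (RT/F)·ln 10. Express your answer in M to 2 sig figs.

Pd²⁺/Pd is the cathode (higher E°); E°cell = +0.92 − (−1.66) = +2.58 V with n = 6.
Rearranging E = E° − (0.0592/n)·log Q gives log Q = 6(+2.58 − (+2.539))/0.0592 = 4.155.
Balancing electrons gives 3 Pd²⁺(aq) + 2 Al(s) → 3 Pd(s) + 2 Al³⁺(aq); thus Q = [Al³⁺(aq)]^2 / [Pd²⁺(aq)]^3.
Isolating [Pd²⁺(aq)] in Q = 10^{4.155} yields log [Pd²⁺(aq)] = −2.410, i.e. 0.0039 M.

0.0039 M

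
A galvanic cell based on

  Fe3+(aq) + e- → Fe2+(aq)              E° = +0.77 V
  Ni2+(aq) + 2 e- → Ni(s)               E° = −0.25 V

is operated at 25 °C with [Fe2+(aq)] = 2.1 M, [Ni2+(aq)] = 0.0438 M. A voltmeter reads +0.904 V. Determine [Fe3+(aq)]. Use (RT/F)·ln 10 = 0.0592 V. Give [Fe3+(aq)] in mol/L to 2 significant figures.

Fe³⁺/Fe²⁺ is the cathode (higher E°); E°cell = +0.77 − (−0.25) = +1.02 V with n = 2.
Rearranging E = E° − (0.0592/n)·log Q gives log Q = 2(+1.02 − (+0.904))/0.0592 = 3.919.
For 2 Fe3+(aq) + Ni(s) → 2 Fe2+(aq) + Ni2+(aq), the reaction quotient is Q = ([Fe2+(aq)]^2·[Ni2+(aq)]) / [Fe3+(aq)]^2.
Substituting the known concentrations and solving, log [Fe3+(aq)] = −2.317 and [Fe3+(aq)] = 0.0048 M.

0.0048 M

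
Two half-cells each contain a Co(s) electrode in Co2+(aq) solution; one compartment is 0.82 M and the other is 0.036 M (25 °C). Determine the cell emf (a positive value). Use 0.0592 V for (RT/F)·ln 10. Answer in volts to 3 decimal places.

0.040 V

For a concentration cell E°cell = 0, since both electrodes use the same couple.
The compartment with the higher Co2+(aq) concentration (0.82 M) acts as the cathode; ions are reduced there and produced at the dilute (0.036 M) anode.
With n = 2, Ecell = −(0.0592/2)·log([dilute]/[conc]) = −(0.0592/2)·log(0.036/0.82) = +0.040 V.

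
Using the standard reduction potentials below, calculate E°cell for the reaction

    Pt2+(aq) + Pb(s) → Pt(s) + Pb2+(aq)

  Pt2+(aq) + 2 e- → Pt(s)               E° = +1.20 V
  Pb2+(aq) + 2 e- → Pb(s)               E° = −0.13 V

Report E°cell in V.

+1.33 V

In the reaction as written, Pt2+(aq) is reduced (cathode) and Pb2+(aq) is produced by oxidation at the anode.
E°cell = E°(cathode) − E°(anode) = +1.20 − (−0.13) = +1.33 V.
The positive value indicates the reaction is spontaneous as written.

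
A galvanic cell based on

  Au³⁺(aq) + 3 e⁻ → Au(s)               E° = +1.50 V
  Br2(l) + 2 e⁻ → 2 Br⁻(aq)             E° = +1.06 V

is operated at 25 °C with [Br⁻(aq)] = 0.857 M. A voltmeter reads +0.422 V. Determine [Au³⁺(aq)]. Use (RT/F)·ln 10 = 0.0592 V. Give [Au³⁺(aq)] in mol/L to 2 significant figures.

0.19 M

With Au³⁺/Au at the cathode and Br₂/Br⁻ at the anode, E°cell = +1.50 − (+1.06) = +0.44 V (n = 6).
Since E = E° − (0.0592/n)·log Q, log Q = n(E° − E)/0.0592 = 1.824.
For 2 Au³⁺(aq) + 6 Br⁻(aq) → 2 Au(s) + 3 Br2(l), the reaction quotient is Q = 1 / ([Au³⁺(aq)]^2·[Br⁻(aq)]^6).
Solving for the unknown gives log [Au³⁺(aq)] = −0.711, so [Au³⁺(aq)] ≈ 0.19 M.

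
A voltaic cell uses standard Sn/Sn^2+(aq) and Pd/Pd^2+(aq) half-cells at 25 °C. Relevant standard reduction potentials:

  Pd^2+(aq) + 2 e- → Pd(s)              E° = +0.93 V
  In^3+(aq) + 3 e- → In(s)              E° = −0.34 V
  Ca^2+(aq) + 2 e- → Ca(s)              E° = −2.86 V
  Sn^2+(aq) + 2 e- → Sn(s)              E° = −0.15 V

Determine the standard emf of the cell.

+1.08 V

The Pd²⁺/Pd couple has the higher E°, so Pd ion is reduced (cathode) and Sn is oxidized (anode).
E°cell = E°(cathode) − E°(anode) = +0.93 − (−0.15) = +1.08 V.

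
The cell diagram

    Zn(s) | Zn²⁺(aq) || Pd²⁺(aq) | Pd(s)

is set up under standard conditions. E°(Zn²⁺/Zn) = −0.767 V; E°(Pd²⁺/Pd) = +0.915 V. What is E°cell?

+1.682 V

By convention the left-hand electrode in cell notation is the anode (oxidation) and the right-hand electrode is the cathode (reduction).
E°cell = E°(right) − E°(left) = +0.915 − (−0.767) = +1.682 V.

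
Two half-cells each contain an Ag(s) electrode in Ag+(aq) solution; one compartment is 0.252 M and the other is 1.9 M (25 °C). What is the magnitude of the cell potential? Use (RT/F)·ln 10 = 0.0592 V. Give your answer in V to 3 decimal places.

0.052 V

For a concentration cell E°cell = 0, since both electrodes use the same couple.
The compartment with the higher Ag+(aq) concentration (1.9 M) acts as the cathode; ions are reduced there and produced at the dilute (0.252 M) anode.
With n = 1, Ecell = −(0.0592/1)·log([dilute]/[conc]) = −(0.0592/1)·log(0.252/1.9) = +0.052 V.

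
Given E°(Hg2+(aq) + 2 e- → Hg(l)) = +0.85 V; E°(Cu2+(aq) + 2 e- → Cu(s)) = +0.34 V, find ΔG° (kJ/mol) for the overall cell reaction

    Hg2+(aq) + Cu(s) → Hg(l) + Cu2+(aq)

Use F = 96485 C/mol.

−98.4 kJ/mol

In the reaction as written Hg2+(aq) is reduced, so the Hg²⁺/Hg couple is the cathode and Cu²⁺/Cu is the anode.
E°cell = +0.85 − (+0.34) = +0.51 V; balancing electrons gives n = 2.
ΔG° = −nFE°cell = −(2)(96485)(+0.51) J/mol = −98.4 kJ/mol.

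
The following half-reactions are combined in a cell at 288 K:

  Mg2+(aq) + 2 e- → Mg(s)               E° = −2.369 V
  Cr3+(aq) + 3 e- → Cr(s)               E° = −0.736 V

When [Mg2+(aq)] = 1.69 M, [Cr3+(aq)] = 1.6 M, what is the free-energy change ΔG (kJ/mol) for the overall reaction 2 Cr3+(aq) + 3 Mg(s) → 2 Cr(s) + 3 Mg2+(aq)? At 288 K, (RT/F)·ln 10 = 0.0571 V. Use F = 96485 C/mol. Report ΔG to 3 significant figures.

With Cr³⁺/Cr reduced at the cathode, E°cell = −0.736 − (−2.369) = +1.633 V and n = 6.
Here Q = [Mg2+(aq)]^3 / [Cr3+(aq)]^2 = 1.89 (log Q = 0.275), giving E = +1.633 − (0.0571/6)·(0.275) = +1.6304 V.
Then ΔG = −nFE = −6 × 96485 × +1.6304 J/mol = −944 kJ/mol.

−944 kJ/mol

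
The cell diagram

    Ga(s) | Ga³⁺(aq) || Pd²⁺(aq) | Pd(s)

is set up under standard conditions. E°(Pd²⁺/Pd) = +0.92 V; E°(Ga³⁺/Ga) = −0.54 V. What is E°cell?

+1.46 V

By convention the left-hand electrode in cell notation is the anode (oxidation) and the right-hand electrode is the cathode (reduction).
E°cell = E°(right) − E°(left) = +0.92 − (−0.54) = +1.46 V.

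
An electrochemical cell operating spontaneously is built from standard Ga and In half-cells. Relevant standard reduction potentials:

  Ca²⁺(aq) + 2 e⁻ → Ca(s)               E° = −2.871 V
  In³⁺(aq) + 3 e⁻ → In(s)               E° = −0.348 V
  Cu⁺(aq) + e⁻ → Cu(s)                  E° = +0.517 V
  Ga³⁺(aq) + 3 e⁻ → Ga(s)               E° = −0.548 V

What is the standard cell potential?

The In³⁺/In couple has the higher E°, so In ion is reduced (cathode) and Ga is oxidized (anode).
E°cell = E°(cathode) − E°(anode) = −0.348 − (−0.548) = +0.200 V.

+0.200 V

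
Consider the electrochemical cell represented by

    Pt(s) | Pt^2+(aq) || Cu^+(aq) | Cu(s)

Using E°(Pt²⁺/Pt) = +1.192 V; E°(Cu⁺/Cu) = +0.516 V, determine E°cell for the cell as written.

By convention the left-hand electrode in cell notation is the anode (oxidation) and the right-hand electrode is the cathode (reduction).
E°cell = E°(right) − E°(left) = +0.516 − (+1.192) = −0.676 V.
The negative sign shows that, as written, the cell would require an external voltage to drive the reaction.

−0.676 V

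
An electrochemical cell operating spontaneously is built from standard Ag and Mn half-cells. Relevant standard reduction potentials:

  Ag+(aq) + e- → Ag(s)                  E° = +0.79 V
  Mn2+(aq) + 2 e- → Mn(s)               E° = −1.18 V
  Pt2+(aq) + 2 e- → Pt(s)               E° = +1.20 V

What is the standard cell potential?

Of the two couples in this cell, the one with the more positive reduction potential is reduced at the cathode: here that is Ag⁺/Ag (+0.79 V); Mn²⁺/Mn (−1.18 V) is the anode.
E°cell = E°(cathode) − E°(anode) = +0.79 − (−1.18) = +1.97 V.

+1.97 V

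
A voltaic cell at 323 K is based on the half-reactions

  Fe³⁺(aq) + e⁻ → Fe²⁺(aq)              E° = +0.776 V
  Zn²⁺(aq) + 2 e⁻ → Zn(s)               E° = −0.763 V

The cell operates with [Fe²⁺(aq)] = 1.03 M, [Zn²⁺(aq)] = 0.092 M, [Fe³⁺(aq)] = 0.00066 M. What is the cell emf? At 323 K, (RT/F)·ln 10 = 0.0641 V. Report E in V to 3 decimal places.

Since E°(Fe³⁺/Fe²⁺) > E°(Zn²⁺/Zn), Fe³⁺/Fe²⁺ serves as the cathode.
The standard potential is +0.776 − (−0.763) = +1.539 V and the balanced reaction transfers n = 2 electrons.
Balancing gives 2 Fe³⁺(aq) + Zn(s) → 2 Fe²⁺(aq) + Zn²⁺(aq); hence Q = ([Fe²⁺(aq)]^2·[Zn²⁺(aq)]) / [Fe³⁺(aq)]^2 = 2.24×10^5 (log Q = 5.350).
E = E° − (0.0641/n)·log Q = +1.539 − (0.0641/2)(5.350) = +1.368 V.

+1.368 V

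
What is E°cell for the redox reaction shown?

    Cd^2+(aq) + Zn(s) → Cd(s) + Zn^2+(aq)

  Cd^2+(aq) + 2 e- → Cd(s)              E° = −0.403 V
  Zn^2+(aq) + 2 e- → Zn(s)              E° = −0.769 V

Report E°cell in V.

In the reaction as written, Cd^2+(aq) is reduced (cathode) and Zn^2+(aq) is produced by oxidation at the anode.
E°cell = E°(cathode) − E°(anode) = −0.403 − (−0.769) = +0.366 V.

+0.366 V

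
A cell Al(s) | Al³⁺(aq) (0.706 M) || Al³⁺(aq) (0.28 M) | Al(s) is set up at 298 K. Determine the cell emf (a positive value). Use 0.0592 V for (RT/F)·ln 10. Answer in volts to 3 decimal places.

0.008 V

For a concentration cell E°cell = 0, since both electrodes use the same couple.
The compartment with the higher Al³⁺(aq) concentration (0.706 M) acts as the cathode; ions are reduced there and produced at the dilute (0.28 M) anode.
With n = 3, Ecell = −(0.0592/3)·log([dilute]/[conc]) = −(0.0592/3)·log(0.28/0.706) = +0.008 V.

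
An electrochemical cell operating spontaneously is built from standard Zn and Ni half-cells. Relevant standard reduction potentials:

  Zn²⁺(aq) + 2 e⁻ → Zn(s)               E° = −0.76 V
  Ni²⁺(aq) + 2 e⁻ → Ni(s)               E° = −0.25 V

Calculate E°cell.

The Ni²⁺/Ni couple has the higher E°, so Ni ion is reduced (cathode) and Zn is oxidized (anode).
E°cell = E°(cathode) − E°(anode) = −0.25 − (−0.76) = +0.51 V.

+0.51 V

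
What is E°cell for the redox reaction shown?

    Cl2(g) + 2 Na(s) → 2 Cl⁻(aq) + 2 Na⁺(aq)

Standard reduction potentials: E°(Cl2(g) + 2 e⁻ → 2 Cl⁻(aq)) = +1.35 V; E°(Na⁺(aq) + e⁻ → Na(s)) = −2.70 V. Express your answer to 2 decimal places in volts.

+4.05 V

Cl2(g) gains electrons, so the Cl₂/Cl⁻ couple is the cathode; the Na⁺/Na couple is the anode.
E°cell = E°(cathode) − E°(anode) = +1.35 − (−2.70) = +4.05 V.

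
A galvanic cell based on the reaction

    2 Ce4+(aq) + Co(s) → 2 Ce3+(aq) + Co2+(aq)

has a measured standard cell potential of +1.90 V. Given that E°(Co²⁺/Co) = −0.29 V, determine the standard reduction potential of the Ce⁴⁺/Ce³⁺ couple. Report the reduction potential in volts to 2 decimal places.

In the reaction as written the Ce⁴⁺/Ce³⁺ couple is reduced (cathode) and Co²⁺/Co is oxidized (anode), so E°cell = E°(Ce⁴⁺/Ce³⁺) − E°(Co²⁺/Co).
E°(Ce⁴⁺/Ce³⁺) = E°cell + E°(anode) = +1.90 + (−0.29) = +1.61 V.

+1.61 V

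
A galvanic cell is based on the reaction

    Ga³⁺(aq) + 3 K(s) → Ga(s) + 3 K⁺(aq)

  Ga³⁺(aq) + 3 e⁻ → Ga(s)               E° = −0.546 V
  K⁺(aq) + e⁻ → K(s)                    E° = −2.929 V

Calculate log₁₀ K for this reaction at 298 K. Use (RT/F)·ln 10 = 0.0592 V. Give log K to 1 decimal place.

log K = 120.8

The Ga³⁺/Ga couple is reduced (cathode); E°cell = −0.546 − (−2.929) = +2.383 V with n = 3.
At equilibrium E = 0, so log K = nE°cell / 0.0592 = (3)(+2.383) / 0.0592 = 120.8.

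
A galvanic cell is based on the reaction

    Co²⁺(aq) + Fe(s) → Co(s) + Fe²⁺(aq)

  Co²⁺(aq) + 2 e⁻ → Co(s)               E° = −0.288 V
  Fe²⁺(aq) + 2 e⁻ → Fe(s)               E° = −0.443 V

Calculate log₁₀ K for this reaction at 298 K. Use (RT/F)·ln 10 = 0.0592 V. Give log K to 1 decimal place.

The Co²⁺/Co couple is reduced (cathode); E°cell = −0.288 − (−0.443) = +0.155 V with n = 2.
At equilibrium E = 0, so log K = nE°cell / 0.0592 = (2)(+0.155) / 0.0592 = 5.2.

log K = 5.2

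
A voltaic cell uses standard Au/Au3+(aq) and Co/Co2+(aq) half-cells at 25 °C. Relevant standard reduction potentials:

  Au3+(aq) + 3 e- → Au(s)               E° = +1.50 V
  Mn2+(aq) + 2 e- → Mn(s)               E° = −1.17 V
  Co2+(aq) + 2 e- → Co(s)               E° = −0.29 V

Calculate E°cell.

+1.79 V

Of the two couples in this cell, the one with the more positive reduction potential is reduced at the cathode: here that is Au³⁺/Au (+1.50 V); Co²⁺/Co (−0.29 V) is the anode.
E°cell = E°(cathode) − E°(anode) = +1.50 − (−0.29) = +1.79 V.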